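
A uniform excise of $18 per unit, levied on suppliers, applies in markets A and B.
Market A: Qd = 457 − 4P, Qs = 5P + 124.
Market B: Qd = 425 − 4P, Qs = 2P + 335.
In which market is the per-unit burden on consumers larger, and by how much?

Market A: pre-tax P* = $37, Q* = 309; post-tax Q = 269; per-unit burden on consumers = $10.
Market B: pre-tax P* = $15, Q* = 365; post-tax Q = 341; per-unit burden on consumers = $6.
Difference: $10 vs $6 → market A is larger by $4.

Market A, by $4.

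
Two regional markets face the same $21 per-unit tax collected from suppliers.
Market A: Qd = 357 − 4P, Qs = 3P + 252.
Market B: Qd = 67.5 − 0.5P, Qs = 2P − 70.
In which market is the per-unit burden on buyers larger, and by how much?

Market B, by $7.8.

Market A: pre-tax P* = $15, Q* = 297; post-tax Q = 261; per-unit burden on buyers = $9.
Market B: pre-tax P* = $55, Q* = 40; post-tax Q = 31.6; per-unit burden on buyers = $16.8.
Difference: $9 vs $16.8 → market B is larger by $7.8.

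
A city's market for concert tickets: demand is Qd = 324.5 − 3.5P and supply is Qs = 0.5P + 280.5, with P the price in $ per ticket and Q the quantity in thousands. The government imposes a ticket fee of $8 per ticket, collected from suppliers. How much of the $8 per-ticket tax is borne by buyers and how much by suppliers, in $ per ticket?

Buyers bear $1 per ticket; suppliers bear $7 per ticket.

Without the tax, 324.5 − 3.5P = 0.5P + 280.5 gives 4P = 44, so P* = $11 and Q* = 286.
With the tax collected from suppliers, supply shifts: Qs = 0.5(P − 8) + 280.5.
Solving gives Q = 282.5 with buyers paying $12 and suppliers receiving $4 (the $8 wedge).
Burden on buyers: $1; on suppliers: $7. (They sum to $8.)
The less price-elastic side of the market bears the larger share of a per-unit tax.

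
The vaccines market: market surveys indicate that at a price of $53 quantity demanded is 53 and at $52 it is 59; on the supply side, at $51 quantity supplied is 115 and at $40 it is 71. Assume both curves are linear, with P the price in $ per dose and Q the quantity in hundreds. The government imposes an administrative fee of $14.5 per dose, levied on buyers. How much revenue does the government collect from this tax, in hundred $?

Demand slope: (59 − 53)/(52 − 53) = -6, so Qd = 371 − 6P.
Supply slope: (71 − 115)/(40 − 51) = 4, so Qs = 4P − 89.
Before the tax: set 371 − 6P = 4P − 89 → P* = $46, Q* = 95.
With the tax collected from buyers, demand (in seller-price terms) shifts: Qd = 371 − 6(P + 14.5).
Solving gives Q = 60.2 with buyers paying $51.8 and suppliers receiving $37.3 (the $14.5 wedge).
Revenue = t · Q = 14.5 · 60.2 = $872.9.

Tax revenue = $872.9 hundred.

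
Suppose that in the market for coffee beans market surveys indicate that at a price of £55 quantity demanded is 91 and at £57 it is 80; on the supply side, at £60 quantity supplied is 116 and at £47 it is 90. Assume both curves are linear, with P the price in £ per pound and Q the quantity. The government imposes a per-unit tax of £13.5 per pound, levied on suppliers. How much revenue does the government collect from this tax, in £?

Demand slope: (80 − 91)/(57 − 55) = -5.5, so Qd = 393.5 − 5.5P.
Supply slope: (90 − 116)/(47 − 60) = 2, so Qs = 2P − 4.
Before the tax: set 393.5 − 5.5P = 2P − 4 → P* = £53, Q* = 102.
With the tax collected from suppliers, supply shifts: Qs = 2(P − 13.5) − 4.
Solving gives Q = 82.2 with buyers paying £56.6 and suppliers receiving £43.1 (the £13.5 wedge).
Revenue = t · Q = 13.5 · 82.2 = £1109.7.

Tax revenue = £1109.7.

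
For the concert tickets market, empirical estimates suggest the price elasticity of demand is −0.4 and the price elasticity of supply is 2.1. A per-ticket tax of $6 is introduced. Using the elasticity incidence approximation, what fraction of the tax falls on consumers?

Incidence ratio: consumers' share ≈ εs / (εs + |εd|) = 2.1 / (2.1 + 0.4) = 0.84.
Supply is the more elastic side, so consumers bear the larger share.

Consumers' share ≈ 0.84.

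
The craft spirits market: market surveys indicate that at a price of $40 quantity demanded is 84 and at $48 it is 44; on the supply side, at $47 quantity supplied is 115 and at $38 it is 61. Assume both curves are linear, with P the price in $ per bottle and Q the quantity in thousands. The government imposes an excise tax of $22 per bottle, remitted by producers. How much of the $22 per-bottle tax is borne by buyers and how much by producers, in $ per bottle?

Buyers bear $12 per bottle; producers bear $10 per bottle.

Demand slope: (44 − 84)/(48 − 40) = -5, so Qd = 284 − 5P.
Supply slope: (61 − 115)/(38 − 47) = 6, so Qs = 6P − 167.
Before the tax: set 284 − 5P = 6P − 167 → P* = $41, Q* = 79.
With the tax collected from producers, supply shifts: Qs = 6(P − 22) − 167.
New equilibrium: buyers pay $53, producers receive $31, Q = 19. (Wedge: Pb − Ps = 22.)
Burden on buyers: $12; on producers: $10. (They sum to $22.)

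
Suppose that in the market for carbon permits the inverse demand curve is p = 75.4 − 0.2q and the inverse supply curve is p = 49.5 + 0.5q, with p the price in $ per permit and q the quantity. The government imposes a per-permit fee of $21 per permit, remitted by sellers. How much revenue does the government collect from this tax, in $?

Tax revenue = $147.

Rewrite in direct form: qd = 377 − 5p and qs = 2p − 99.
Before the tax: set 377 − 5p = 2p − 99 → p* = $68, q* = 37.
With the tax collected from sellers, supply shifts: qs = 2(p − 21) − 99.
Solving gives q = 7 with consumers paying $74 and sellers receiving $53 (the $21 wedge).
Revenue = t · Q = 21 · 7 = $147.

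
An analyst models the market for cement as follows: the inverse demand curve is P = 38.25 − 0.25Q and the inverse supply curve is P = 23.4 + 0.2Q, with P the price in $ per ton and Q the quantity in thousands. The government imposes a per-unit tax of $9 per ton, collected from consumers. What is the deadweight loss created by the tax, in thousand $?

Inverting to Q(P) form: Qd = 153 − 4P; Qs = 5P − 117.
Without the tax, 153 − 4P = 5P − 117 gives 9P = 270, so P* = $30 and Q* = 33.
With the tax collected from consumers, demand (in seller-price terms) shifts: Qd = 153 − 4(P + 9).
Solving gives Q = 13 with consumers paying $35 and suppliers receiving $26 (the $9 wedge).
Quantity falls by |ΔQ| = |33 − 13| = 20.
DWL = ½ · t · |ΔQ| = ½ · 9 · 20 = $90.

Deadweight loss = $90 thousand.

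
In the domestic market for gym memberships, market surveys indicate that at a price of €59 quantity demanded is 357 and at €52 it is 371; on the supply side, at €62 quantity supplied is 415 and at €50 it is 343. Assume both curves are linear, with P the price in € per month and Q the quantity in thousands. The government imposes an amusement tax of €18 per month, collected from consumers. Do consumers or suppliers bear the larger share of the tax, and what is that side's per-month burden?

Demand slope: (371 − 357)/(52 − 59) = -2, so Qd = 475 − 2P.
Supply slope: (343 − 415)/(50 − 62) = 6, so Qs = 6P + 43.
Before the tax: set 475 − 2P = 6P + 43 → P* = €54, Q* = 367.
With the tax collected from consumers, demand (in seller-price terms) shifts: Qd = 475 − 2(P + 18).
Solving gives Q = 340 with consumers paying €67.5 and suppliers receiving €49.5 (the €18 wedge).
Per-month burden: consumers €13.5, suppliers €4.5.
Consumers take the larger share because demand is less price-elastic here (demand slope 2 vs supply slope 6).
The less price-elastic side of the market bears the larger share of a per-unit tax.

Consumers bear the larger share: €13.5 per month.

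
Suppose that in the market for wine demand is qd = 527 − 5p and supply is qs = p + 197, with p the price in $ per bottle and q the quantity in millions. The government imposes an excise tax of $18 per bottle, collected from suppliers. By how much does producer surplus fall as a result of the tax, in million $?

Producer surplus falls by $3667.5 million.

Before the tax: set 527 − 5p = p + 197 → p* = $55, q* = 252.
With the tax collected from suppliers, supply shifts: qs = (p − 18) + 197.
Solving gives q = 237 with buyers paying $58 and suppliers receiving $40 (the $18 wedge).
ΔPS is the trapezoid between Q = 237 and Q = 252 of height $15: ½ · (252 + 237) · 15 = $3667.5.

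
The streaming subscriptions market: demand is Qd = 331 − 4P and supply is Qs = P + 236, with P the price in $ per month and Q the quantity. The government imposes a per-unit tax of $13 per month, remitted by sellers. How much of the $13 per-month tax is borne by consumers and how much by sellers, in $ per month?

Before the tax: set 331 − 4P = P + 236 → P* = $19, Q* = 255.
With the tax collected from sellers, supply shifts: Qs = (P − 13) + 236.
Solving gives Q = 244.6 with consumers paying $21.6 and sellers receiving $8.6 (the $13 wedge).
Burden on consumers: $2.6; on sellers: $10.4. (They sum to $13.)
The less price-elastic side of the market bears the larger share of a per-unit tax.

Consumers bear $2.6 per month; sellers bear $10.4 per month.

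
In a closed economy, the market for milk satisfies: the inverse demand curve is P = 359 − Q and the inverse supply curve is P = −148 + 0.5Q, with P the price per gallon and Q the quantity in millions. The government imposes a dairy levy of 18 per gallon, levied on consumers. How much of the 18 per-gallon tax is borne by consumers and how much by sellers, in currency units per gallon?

Consumers bear 12 per gallon; sellers bear 6 per gallon.

Inverting to Q(P) form: Qd = 359 − P; Qs = 2P + 296.
Before the tax: set 359 − P = 2P + 296 → P* = 21, Q* = 338.
With the tax collected from consumers, demand (in seller-price terms) shifts: Qd = 359 − (P + 18).
Solving gives Q = 326 with consumers paying 33 and sellers receiving 15 (the 18 wedge).
Burden on consumers: 12; on sellers: 6. (They sum to 18.)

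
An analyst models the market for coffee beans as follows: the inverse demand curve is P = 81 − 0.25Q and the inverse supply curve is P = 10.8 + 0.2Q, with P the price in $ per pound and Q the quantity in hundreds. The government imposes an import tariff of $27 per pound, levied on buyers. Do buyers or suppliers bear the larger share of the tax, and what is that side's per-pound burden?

Buyers bear the larger share: $15 per pound.

Inverting to Q(P) form: Qd = 324 − 4P; Qs = 5P − 54.
Before the tax: set 324 − 4P = 5P − 54 → P* = $42, Q* = 156.
With the tax collected from buyers, demand (in seller-price terms) shifts: Qd = 324 − 4(P + 27).
New equilibrium: buyers pay $57, suppliers receive $30, Q = 96. (Wedge: Pb − Ps = 27.)
Per-pound burden: buyers $15, suppliers $12.
Buyers take the larger share because demand is less price-elastic here (demand slope 4 vs supply slope 5).
The less price-elastic side of the market bears the larger share of a per-unit tax.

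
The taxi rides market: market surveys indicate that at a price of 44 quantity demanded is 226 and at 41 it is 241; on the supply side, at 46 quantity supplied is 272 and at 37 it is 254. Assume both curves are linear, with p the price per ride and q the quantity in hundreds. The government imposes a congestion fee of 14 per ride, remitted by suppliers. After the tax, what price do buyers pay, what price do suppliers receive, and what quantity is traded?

Buyers pay 42; suppliers receive 28; quantity = 236.

Demand slope: (241 − 226)/(41 − 44) = -5, so qd = 446 − 5p.
Supply slope: (254 − 272)/(37 − 46) = 2, so qs = 2p + 180.
Before the tax: set 446 − 5p = 2p + 180 → p* = 38, q* = 256.
With the tax collected from suppliers, supply shifts: qs = 2(p − 14) + 180.
Solving gives q = 236 with buyers paying 42 and suppliers receiving 28 (the 14 wedge).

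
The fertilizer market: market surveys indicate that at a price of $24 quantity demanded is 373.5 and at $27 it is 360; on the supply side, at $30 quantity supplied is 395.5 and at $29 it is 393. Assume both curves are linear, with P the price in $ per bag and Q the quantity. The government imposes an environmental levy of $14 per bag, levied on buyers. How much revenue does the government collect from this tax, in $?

Demand slope: (360 − 373.5)/(27 − 24) = -4.5, so Qd = 481.5 − 4.5P.
Supply slope: (393 − 395.5)/(29 − 30) = 2.5, so Qs = 2.5P + 320.5.
Before the tax: set 481.5 − 4.5P = 2.5P + 320.5 → P* = $23, Q* = 378.
With the tax collected from buyers, demand (in seller-price terms) shifts: Qd = 481.5 − 4.5(P + 14).
Solving gives Q = 355.5 with buyers paying $28 and producers receiving $14 (the $14 wedge).
Revenue = t · Q = 14 · 355.5 = $4977.

Tax revenue = $4977.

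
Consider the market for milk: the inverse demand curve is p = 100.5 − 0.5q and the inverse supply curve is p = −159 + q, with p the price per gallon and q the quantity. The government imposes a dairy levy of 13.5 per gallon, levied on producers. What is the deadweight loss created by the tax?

Deadweight loss = 60.75.

Inverting to q(p) form: qd = 201 − 2p; qs = p + 159.
Without the tax, 201 − 2p = p + 159 gives 3p = 42, so p* = 14 and q* = 173.
With the tax collected from producers, supply shifts: qs = (p − 13.5) + 159.
New equilibrium: consumers pay 18.5, producers receive 5, q = 164. (Wedge: pb − ps = 13.5.)
Quantity falls by |ΔQ| = |173 − 164| = 9.
DWL = ½ · t · |ΔQ| = ½ · 13.5 · 9 = 60.75.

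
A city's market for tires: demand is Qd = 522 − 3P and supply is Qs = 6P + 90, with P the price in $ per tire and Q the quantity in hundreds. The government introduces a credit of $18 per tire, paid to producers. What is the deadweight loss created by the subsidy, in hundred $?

Without the subsidy, 522 − 3P = 6P + 90 gives 9P = 432, so P* = $48 and Q* = 378.
With a per-unit subsidy paid to producers, each receives P + 18 per unit sold, so supply becomes Qs = 6(P + 18) + 90.
New equilibrium: consumers pay $36, producers receive $54, Q = 414. (Wedge: Pb − Ps = −18.)
Quantity rises by |ΔQ| = |378 − 414| = 36.
DWL = ½ · t · |ΔQ| = ½ · 18 · 36 = $324.

Deadweight loss = $324 hundred.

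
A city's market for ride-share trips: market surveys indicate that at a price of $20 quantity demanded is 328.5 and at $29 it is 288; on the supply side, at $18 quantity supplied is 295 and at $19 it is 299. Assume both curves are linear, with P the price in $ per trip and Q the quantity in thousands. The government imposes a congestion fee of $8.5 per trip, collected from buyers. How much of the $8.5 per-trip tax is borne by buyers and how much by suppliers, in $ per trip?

Demand slope: (288 − 328.5)/(29 − 20) = -4.5, so Qd = 418.5 − 4.5P.
Supply slope: (299 − 295)/(19 − 18) = 4, so Qs = 4P + 223.
Before the tax: set 418.5 − 4.5P = 4P + 223 → P* = $23, Q* = 315.
With the tax collected from buyers, demand (in seller-price terms) shifts: Qd = 418.5 − 4.5(P + 8.5).
New equilibrium: buyers pay $27, suppliers receive $18.5, Q = 297. (Wedge: Pb − Ps = 8.5.)
Burden on buyers: $4; on suppliers: $4.5. (They sum to $8.5.)
The less price-elastic side of the market bears the larger share of a per-unit tax.

Buyers bear $4 per trip; suppliers bear $4.5 per trip.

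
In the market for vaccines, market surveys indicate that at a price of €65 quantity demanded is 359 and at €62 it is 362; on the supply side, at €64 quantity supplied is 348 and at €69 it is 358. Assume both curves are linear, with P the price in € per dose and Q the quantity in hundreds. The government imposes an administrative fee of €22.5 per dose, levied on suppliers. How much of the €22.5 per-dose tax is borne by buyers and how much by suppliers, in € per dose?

Buyers bear €15 per dose; suppliers bear €7.5 per dose.

Demand slope: (362 − 359)/(62 − 65) = -1, so Qd = 424 − P.
Supply slope: (358 − 348)/(69 − 64) = 2, so Qs = 2P + 220.
Before the tax: set 424 − P = 2P + 220 → P* = €68, Q* = 356.
With the tax collected from suppliers, supply shifts: Qs = 2(P − 22.5) + 220.
New equilibrium: buyers pay €83, suppliers receive €60.5, Q = 341. (Wedge: Pb − Ps = 22.5.)
Burden on buyers: €15; on suppliers: €7.5. (They sum to €22.5.)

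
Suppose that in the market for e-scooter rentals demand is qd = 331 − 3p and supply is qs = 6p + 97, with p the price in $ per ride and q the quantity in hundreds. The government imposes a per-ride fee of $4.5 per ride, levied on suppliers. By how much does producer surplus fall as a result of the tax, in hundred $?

Without the tax, 331 − 3p = 6p + 97 gives 9p = 234, so p* = $26 and q* = 253.
With the tax collected from suppliers, supply shifts: qs = 6(p − 4.5) + 97.
New equilibrium: consumers pay $29, suppliers receive $24.5, q = 244. (Wedge: pb − ps = 4.5.)
ΔPS is the trapezoid between Q = 244 and Q = 253 of height $1.5: ½ · (253 + 244) · 1.5 = $372.75.

Producer surplus falls by $372.75 hundred.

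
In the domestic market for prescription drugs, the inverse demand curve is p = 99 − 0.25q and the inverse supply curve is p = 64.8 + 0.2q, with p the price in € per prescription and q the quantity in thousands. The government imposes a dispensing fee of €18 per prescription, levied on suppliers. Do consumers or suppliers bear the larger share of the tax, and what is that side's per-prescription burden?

Inverting to q(p) form: qd = 396 − 4p; qs = 5p − 324.
Before the tax: set 396 − 4p = 5p − 324 → p* = €80, q* = 76.
With the tax collected from suppliers, supply shifts: qs = 5(p − 18) − 324.
New equilibrium: consumers pay €90, suppliers receive €72, q = 36. (Wedge: pb − ps = 18.)
Per-prescription burden: consumers €10, suppliers €8.
Consumers take the larger share because demand is less price-elastic here (demand slope 4 vs supply slope 5).
The less price-elastic side of the market bears the larger share of a per-unit tax.

Consumers bear the larger share: €10 per prescription.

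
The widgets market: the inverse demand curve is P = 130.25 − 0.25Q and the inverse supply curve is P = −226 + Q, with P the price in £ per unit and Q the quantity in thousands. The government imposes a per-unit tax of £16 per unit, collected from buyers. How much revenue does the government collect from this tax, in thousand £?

Rewrite in direct form: Qd = 521 − 4P and Qs = P + 226.
Before the tax: set 521 − 4P = P + 226 → P* = £59, Q* = 285.
With the tax collected from buyers, demand (in seller-price terms) shifts: Qd = 521 − 4(P + 16).
Solving gives Q = 272.2 with buyers paying £62.2 and producers receiving £46.2 (the £16 wedge).
Revenue = t · Q = 16 · 272.2 = £4355.2.

Tax revenue = £4355.2 thousand.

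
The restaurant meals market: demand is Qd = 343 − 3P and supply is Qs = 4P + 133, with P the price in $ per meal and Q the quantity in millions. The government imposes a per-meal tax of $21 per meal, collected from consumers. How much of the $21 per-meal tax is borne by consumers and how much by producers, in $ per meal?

Without the tax, 343 − 3P = 4P + 133 gives 7P = 210, so P* = $30 and Q* = 253.
With the tax collected from consumers, demand (in seller-price terms) shifts: Qd = 343 − 3(P + 21).
New equilibrium: consumers pay $42, producers receive $21, Q = 217. (Wedge: Pb − Ps = 21.)
Burden on consumers: $12; on producers: $9. (They sum to $21.)
The less price-elastic side of the market bears the larger share of a per-unit tax.

Consumers bear $12 per meal; producers bear $9 per meal.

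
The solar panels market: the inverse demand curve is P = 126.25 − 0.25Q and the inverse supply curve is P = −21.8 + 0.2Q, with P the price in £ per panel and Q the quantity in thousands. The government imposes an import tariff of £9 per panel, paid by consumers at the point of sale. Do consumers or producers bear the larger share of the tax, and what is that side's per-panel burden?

Consumers bear the larger share: £5 per panel.

Inverting to Q(P) form: Qd = 505 − 4P; Qs = 5P + 109.
Before the tax: set 505 − 4P = 5P + 109 → P* = £44, Q* = 329.
With the tax collected from consumers, demand (in seller-price terms) shifts: Qd = 505 − 4(P + 9).
New equilibrium: consumers pay £49, producers receive £40, Q = 309. (Wedge: Pb − Ps = 9.)
Per-panel burden: consumers £5, producers £4.
Consumers take the larger share because demand is less price-elastic here (demand slope 4 vs supply slope 5).
The less price-elastic side of the market bears the larger share of a per-unit tax.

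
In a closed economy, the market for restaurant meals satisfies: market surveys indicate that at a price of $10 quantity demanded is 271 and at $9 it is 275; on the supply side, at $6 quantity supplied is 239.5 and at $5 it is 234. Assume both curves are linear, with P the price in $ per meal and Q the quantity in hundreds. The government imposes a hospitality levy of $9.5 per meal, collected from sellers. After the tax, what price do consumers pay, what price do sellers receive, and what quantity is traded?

Consumers pay $16.5; sellers receive $7; quantity = 245.

Demand slope: (275 − 271)/(9 − 10) = -4, so Qd = 311 − 4P.
Supply slope: (234 − 239.5)/(5 − 6) = 5.5, so Qs = 5.5P + 206.5.
Before the tax: set 311 − 4P = 5.5P + 206.5 → P* = $11, Q* = 267.
With the tax collected from sellers, supply shifts: Qs = 5.5(P − 9.5) + 206.5.
Solving gives Q = 245 with consumers paying $16.5 and sellers receiving $7 (the $9.5 wedge).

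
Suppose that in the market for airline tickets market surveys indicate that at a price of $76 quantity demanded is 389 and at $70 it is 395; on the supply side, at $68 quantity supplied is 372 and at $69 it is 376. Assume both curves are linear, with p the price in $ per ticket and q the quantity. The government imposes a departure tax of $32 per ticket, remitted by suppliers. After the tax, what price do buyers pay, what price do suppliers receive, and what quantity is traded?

Buyers pay $98.6; suppliers receive $66.6; quantity = 366.4.

Demand slope: (395 − 389)/(70 − 76) = -1, so qd = 465 − p.
Supply slope: (376 − 372)/(69 − 68) = 4, so qs = 4p + 100.
Without the tax, 465 − p = 4p + 100 gives 5p = 365, so p* = $73 and q* = 392.
With the tax collected from suppliers, supply shifts: qs = 4(p − 32) + 100.
Solving gives q = 366.4 with buyers paying $98.6 and suppliers receiving $66.6 (the $32 wedge).
The less price-elastic side of the market bears the larger share of a per-unit tax.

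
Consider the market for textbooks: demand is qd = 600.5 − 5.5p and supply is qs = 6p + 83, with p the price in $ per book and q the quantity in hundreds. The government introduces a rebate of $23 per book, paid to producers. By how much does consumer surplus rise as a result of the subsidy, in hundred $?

Consumer surplus rises by $4632 hundred.

Without the subsidy, 600.5 − 5.5p = 6p + 83 gives 11.5p = 517.5, so p* = $45 and q* = 353.
With a per-unit subsidy paid to producers, each receives p + 23 per unit sold, so supply becomes qs = 6(p + 23) + 83.
New equilibrium: buyers pay $33, producers receive $56, q = 419. (Wedge: pb − ps = −23.)
ΔCS is the trapezoid between Q = 419 and Q = 353 of height $12: ½ · (353 + 419) · 12 = $4632.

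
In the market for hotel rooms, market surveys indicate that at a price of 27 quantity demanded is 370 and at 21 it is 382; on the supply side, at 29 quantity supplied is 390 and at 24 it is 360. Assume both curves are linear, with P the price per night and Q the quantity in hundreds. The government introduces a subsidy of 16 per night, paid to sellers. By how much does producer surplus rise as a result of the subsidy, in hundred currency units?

Demand slope: (382 − 370)/(21 − 27) = -2, so Qd = 424 − 2P.
Supply slope: (360 − 390)/(24 − 29) = 6, so Qs = 6P + 216.
Without the subsidy, 424 − 2P = 6P + 216 gives 8P = 208, so P* = 26 and Q* = 372.
With a per-unit subsidy paid to sellers, each receives P + 16 per unit sold, so supply becomes Qs = 6(P + 16) + 216.
Solving gives Q = 396 with buyers paying 14 and sellers receiving 30 (the 16 wedge).
ΔPS is the trapezoid between Q = 396 and Q = 372 of height 4: ½ · (372 + 396) · 4 = 1536.

Producer surplus rises by 1536 hundred.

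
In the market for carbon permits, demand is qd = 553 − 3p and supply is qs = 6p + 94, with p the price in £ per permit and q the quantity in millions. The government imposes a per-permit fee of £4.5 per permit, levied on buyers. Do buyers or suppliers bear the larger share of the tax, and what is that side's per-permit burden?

Without the tax, 553 − 3p = 6p + 94 gives 9p = 459, so p* = £51 and q* = 400.
With the tax collected from buyers, demand (in seller-price terms) shifts: qd = 553 − 3(p + 4.5).
New equilibrium: buyers pay £54, suppliers receive £49.5, q = 391. (Wedge: pb − ps = 4.5.)
Per-permit burden: buyers £3, suppliers £1.5.
Buyers take the larger share because demand is less price-elastic here (demand slope 3 vs supply slope 6).

Buyers bear the larger share: £3 per permit.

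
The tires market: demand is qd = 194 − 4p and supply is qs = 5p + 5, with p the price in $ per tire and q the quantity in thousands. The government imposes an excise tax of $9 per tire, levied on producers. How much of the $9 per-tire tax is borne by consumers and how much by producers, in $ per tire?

Before the tax: set 194 − 4p = 5p + 5 → p* = $21, q* = 110.
With the tax collected from producers, supply shifts: qs = 5(p − 9) + 5.
New equilibrium: consumers pay $26, producers receive $17, q = 90. (Wedge: pb − ps = 9.)
Burden on consumers: $5; on producers: $4. (They sum to $9.)

Consumers bear $5 per tire; producers bear $4 per tire.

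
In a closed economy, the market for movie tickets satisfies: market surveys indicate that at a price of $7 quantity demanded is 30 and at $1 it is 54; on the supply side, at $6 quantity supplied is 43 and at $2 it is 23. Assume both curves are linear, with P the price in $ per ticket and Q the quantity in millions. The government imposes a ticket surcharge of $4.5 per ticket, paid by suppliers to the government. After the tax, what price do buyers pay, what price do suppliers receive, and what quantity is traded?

Buyers pay $7.5; suppliers receive $3; quantity = 28.

Demand slope: (54 − 30)/(1 − 7) = -4, so Qd = 58 − 4P.
Supply slope: (23 − 43)/(2 − 6) = 5, so Qs = 5P + 13.
Without the tax, 58 − 4P = 5P + 13 gives 9P = 45, so P* = $5 and Q* = 38.
With the tax collected from suppliers, supply shifts: Qs = 5(P − 4.5) + 13.
New equilibrium: buyers pay $7.5, suppliers receive $3, Q = 28. (Wedge: Pb − Ps = 4.5.)
The less price-elastic side of the market bears the larger share of a per-unit tax.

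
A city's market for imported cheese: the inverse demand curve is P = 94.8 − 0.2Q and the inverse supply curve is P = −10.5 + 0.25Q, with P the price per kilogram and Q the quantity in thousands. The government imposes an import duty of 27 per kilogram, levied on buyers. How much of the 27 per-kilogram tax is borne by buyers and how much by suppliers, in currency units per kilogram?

Buyers bear 12 per kilogram; suppliers bear 15 per kilogram.

Inverting to Q(P) form: Qd = 474 − 5P; Qs = 4P + 42.
Before the tax: set 474 − 5P = 4P + 42 → P* = 48, Q* = 234.
With the tax collected from buyers, demand (in seller-price terms) shifts: Qd = 474 − 5(P + 27).
Solving gives Q = 174 with buyers paying 60 and suppliers receiving 33 (the 27 wedge).
Burden on buyers: 12; on suppliers: 15. (They sum to 27.)
The less price-elastic side of the market bears the larger share of a per-unit tax.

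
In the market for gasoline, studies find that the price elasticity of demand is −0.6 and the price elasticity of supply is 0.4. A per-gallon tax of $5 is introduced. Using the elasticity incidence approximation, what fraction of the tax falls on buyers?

Incidence ratio: buyers' share ≈ εs / (εs + |εd|) = 0.4 / (0.4 + 0.6) = 0.4.
Supply is the less elastic side, so buyers bear the smaller share.

Buyers' share ≈ 0.4.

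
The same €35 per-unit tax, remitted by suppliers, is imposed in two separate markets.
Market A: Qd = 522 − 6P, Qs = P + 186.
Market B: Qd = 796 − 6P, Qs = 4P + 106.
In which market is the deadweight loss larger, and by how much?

Market B, by €945.

Market A: pre-tax P* = €48, Q* = 234; post-tax Q = 204; deadweight loss = €525.
Market B: pre-tax P* = €69, Q* = 382; post-tax Q = 298; deadweight loss = €1470.
Difference: €525 vs €1470 → market B is larger by €945.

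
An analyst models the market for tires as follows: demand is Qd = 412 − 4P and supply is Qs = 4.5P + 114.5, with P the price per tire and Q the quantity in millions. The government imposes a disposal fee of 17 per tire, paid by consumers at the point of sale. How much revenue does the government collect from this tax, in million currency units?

Tax revenue = 4012 million.

Without the tax, 412 − 4P = 4.5P + 114.5 gives 8.5P = 297.5, so P* = 35 and Q* = 272.
With the tax collected from consumers, demand (in seller-price terms) shifts: Qd = 412 − 4(P + 17).
New equilibrium: consumers pay 44, sellers receive 27, Q = 236. (Wedge: Pb − Ps = 17.)
Revenue = t · Q = 17 · 236 = 4012.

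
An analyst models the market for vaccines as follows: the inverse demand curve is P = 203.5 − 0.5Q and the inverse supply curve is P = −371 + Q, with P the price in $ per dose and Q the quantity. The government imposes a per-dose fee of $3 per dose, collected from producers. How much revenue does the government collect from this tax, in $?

Inverting to Q(P) form: Qd = 407 − 2P; Qs = P + 371.
Without the tax, 407 − 2P = P + 371 gives 3P = 36, so P* = $12 and Q* = 383.
With the tax collected from producers, supply shifts: Qs = (P − 3) + 371.
Solving gives Q = 381 with consumers paying $13 and producers receiving $10 (the $3 wedge).
Revenue = t · Q = 3 · 381 = $1143.

Tax revenue = $1143.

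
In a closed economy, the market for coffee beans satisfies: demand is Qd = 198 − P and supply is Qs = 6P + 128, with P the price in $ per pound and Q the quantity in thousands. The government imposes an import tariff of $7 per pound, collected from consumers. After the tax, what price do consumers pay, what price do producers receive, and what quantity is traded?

Consumers pay $16; producers receive $9; quantity = 182.

Without the tax, 198 − P = 6P + 128 gives 7P = 70, so P* = $10 and Q* = 188.
With the tax collected from consumers, demand (in seller-price terms) shifts: Qd = 198 − (P + 7).
New equilibrium: consumers pay $16, producers receive $9, Q = 182. (Wedge: Pb − Ps = 7.)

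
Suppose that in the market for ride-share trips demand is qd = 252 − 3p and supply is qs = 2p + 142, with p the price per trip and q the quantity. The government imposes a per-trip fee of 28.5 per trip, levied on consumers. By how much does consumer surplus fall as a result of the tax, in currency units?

Before the tax: set 252 − 3p = 2p + 142 → p* = 22, q* = 186.
With the tax collected from consumers, demand (in seller-price terms) shifts: qd = 252 − 3(p + 28.5).
New equilibrium: consumers pay 33.4, suppliers receive 4.9, q = 151.8. (Wedge: pb − ps = 28.5.)
ΔCS is the trapezoid between Q = 151.8 and Q = 186 of height 11.4: ½ · (186 + 151.8) · 11.4 = 1925.46.

Consumer surplus falls by 1925.46.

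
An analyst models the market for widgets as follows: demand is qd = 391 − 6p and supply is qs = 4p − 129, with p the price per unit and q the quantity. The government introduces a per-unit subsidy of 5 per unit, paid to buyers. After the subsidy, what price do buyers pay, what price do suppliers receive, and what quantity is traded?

Buyers pay 50; suppliers receive 55; quantity = 91.

Before the subsidy: set 391 − 6p = 4p − 129 → p* = 52, q* = 79.
With a per-unit subsidy paid to buyers, each effectively pays p − 5, so demand becomes qd = 391 − 6(p − 5).
New equilibrium: buyers pay 50, suppliers receive 55, q = 91. (Wedge: pb − ps = −5.)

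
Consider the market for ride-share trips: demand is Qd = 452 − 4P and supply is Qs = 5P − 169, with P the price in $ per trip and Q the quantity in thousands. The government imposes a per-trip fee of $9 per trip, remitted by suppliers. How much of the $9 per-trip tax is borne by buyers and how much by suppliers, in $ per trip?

Before the tax: set 452 − 4P = 5P − 169 → P* = $69, Q* = 176.
With the tax collected from suppliers, supply shifts: Qs = 5(P − 9) − 169.
New equilibrium: buyers pay $74, suppliers receive $65, Q = 156. (Wedge: Pb − Ps = 9.)
Burden on buyers: $5; on suppliers: $4. (They sum to $9.)
The less price-elastic side of the market bears the larger share of a per-unit tax.

Buyers bear $5 per trip; suppliers bear $4 per trip.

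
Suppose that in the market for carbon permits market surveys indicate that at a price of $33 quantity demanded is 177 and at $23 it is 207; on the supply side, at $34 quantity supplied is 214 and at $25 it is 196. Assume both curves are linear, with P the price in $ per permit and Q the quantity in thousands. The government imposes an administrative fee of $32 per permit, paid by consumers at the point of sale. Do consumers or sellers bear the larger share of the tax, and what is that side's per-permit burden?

Sellers bear the larger share: $19.2 per permit.

Demand slope: (207 − 177)/(23 − 33) = -3, so Qd = 276 − 3P.
Supply slope: (196 − 214)/(25 − 34) = 2, so Qs = 2P + 146.
Before the tax: set 276 − 3P = 2P + 146 → P* = $26, Q* = 198.
With the tax collected from consumers, demand (in seller-price terms) shifts: Qd = 276 − 3(P + 32).
New equilibrium: consumers pay $38.8, sellers receive $6.8, Q = 159.6. (Wedge: Pb − Ps = 32.)
Per-permit burden: consumers $12.8, sellers $19.2.
Sellers take the larger share because supply is less price-elastic here (demand slope 3 vs supply slope 2).
The less price-elastic side of the market bears the larger share of a per-unit tax.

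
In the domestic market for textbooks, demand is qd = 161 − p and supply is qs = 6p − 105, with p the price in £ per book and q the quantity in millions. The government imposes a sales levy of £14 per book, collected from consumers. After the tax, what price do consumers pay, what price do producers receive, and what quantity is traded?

Without the tax, 161 − p = 6p − 105 gives 7p = 266, so p* = £38 and q* = 123.
With the tax collected from consumers, demand (in seller-price terms) shifts: qd = 161 − (p + 14).
New equilibrium: consumers pay £50, producers receive £36, q = 111. (Wedge: pb − ps = 14.)
The less price-elastic side of the market bears the larger share of a per-unit tax.

Consumers pay £50; producers receive £36; quantity = 111.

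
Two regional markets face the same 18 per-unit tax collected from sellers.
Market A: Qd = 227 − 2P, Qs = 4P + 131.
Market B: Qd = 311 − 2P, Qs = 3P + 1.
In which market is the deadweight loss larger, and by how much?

Market A: pre-tax P* = 16, Q* = 195; post-tax Q = 171; deadweight loss = 216.
Market B: pre-tax P* = 62, Q* = 187; post-tax Q = 165.4; deadweight loss = 194.4.
Difference: 216 vs 194.4 → market A is larger by 21.6.

Market A, by 21.6.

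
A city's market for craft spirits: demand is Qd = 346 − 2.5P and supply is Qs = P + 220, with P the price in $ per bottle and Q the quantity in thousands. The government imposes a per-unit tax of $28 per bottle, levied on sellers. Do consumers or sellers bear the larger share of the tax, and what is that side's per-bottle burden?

Without the tax, 346 − 2.5P = P + 220 gives 3.5P = 126, so P* = $36 and Q* = 256.
With the tax collected from sellers, supply shifts: Qs = (P − 28) + 220.
Solving gives Q = 236 with consumers paying $44 and sellers receiving $16 (the $28 wedge).
Per-bottle burden: consumers $8, sellers $20.
Sellers take the larger share because supply is less price-elastic here (demand slope 2.5 vs supply slope 1).
The less price-elastic side of the market bears the larger share of a per-unit tax.

Sellers bear the larger share: $20 per bottle.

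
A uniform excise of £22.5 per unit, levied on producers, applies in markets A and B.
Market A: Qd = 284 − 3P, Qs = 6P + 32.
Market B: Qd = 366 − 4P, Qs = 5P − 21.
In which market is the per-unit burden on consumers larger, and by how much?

Market A: pre-tax P* = £28, Q* = 200; post-tax Q = 155; per-unit burden on consumers = £15.
Market B: pre-tax P* = £43, Q* = 194; post-tax Q = 144; per-unit burden on consumers = £12.5.
Difference: £15 vs £12.5 → market A is larger by £2.5.

Market A, by £2.5.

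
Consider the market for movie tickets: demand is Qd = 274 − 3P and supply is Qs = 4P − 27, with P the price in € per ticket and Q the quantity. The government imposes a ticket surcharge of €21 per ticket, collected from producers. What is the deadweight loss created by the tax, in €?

Without the tax, 274 − 3P = 4P − 27 gives 7P = 301, so P* = €43 and Q* = 145.
With the tax collected from producers, supply shifts: Qs = 4(P − 21) − 27.
Solving gives Q = 109 with consumers paying €55 and producers receiving €34 (the €21 wedge).
Quantity falls by |ΔQ| = |145 − 109| = 36.
DWL = ½ · t · |ΔQ| = ½ · 21 · 36 = €378.

Deadweight loss = €378.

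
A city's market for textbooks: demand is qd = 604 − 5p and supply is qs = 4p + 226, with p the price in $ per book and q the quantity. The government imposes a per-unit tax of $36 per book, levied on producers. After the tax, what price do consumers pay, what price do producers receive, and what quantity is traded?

Without the tax, 604 − 5p = 4p + 226 gives 9p = 378, so p* = $42 and q* = 394.
With the tax collected from producers, supply shifts: qs = 4(p − 36) + 226.
Solving gives q = 314 with consumers paying $58 and producers receiving $22 (the $36 wedge).

Consumers pay $58; producers receive $22; quantity = 314.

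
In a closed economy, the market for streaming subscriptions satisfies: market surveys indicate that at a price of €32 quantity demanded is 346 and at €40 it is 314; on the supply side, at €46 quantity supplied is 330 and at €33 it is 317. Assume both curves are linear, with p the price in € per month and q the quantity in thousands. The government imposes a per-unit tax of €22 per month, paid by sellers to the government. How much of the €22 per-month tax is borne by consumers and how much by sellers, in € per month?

Demand slope: (314 − 346)/(40 − 32) = -4, so qd = 474 − 4p.
Supply slope: (317 − 330)/(33 − 46) = 1, so qs = p + 284.
Without the tax, 474 − 4p = p + 284 gives 5p = 190, so p* = €38 and q* = 322.
With the tax collected from sellers, supply shifts: qs = (p − 22) + 284.
New equilibrium: consumers pay €42.4, sellers receive €20.4, q = 304.4. (Wedge: pb − ps = 22.)
Burden on consumers: €4.4; on sellers: €17.6. (They sum to €22.)

Consumers bear €4.4 per month; sellers bear €17.6 per month.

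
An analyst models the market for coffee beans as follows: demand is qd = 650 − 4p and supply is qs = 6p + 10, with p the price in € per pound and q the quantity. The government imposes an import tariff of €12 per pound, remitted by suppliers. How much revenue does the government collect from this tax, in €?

Before the tax: set 650 − 4p = 6p + 10 → p* = €64, q* = 394.
With the tax collected from suppliers, supply shifts: qs = 6(p − 12) + 10.
New equilibrium: consumers pay €71.2, suppliers receive €59.2, q = 365.2. (Wedge: pb − ps = 12.)
Revenue = t · Q = 12 · 365.2 = €4382.4.

Tax revenue = €4382.4.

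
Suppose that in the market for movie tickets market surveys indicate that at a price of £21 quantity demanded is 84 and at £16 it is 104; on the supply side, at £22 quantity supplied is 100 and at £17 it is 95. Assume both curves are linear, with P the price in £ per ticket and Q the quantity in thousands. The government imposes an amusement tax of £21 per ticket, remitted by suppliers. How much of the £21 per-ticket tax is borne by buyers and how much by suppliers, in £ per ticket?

Demand slope: (104 − 84)/(16 − 21) = -4, so Qd = 168 − 4P.
Supply slope: (95 − 100)/(17 − 22) = 1, so Qs = P + 78.
Without the tax, 168 − 4P = P + 78 gives 5P = 90, so P* = £18 and Q* = 96.
With the tax collected from suppliers, supply shifts: Qs = (P − 21) + 78.
Solving gives Q = 79.2 with buyers paying £22.2 and suppliers receiving £1.2 (the £21 wedge).
Burden on buyers: £4.2; on suppliers: £16.8. (They sum to £21.)
The less price-elastic side of the market bears the larger share of a per-unit tax.

Buyers bear £4.2 per ticket; suppliers bear £16.8 per ticket.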